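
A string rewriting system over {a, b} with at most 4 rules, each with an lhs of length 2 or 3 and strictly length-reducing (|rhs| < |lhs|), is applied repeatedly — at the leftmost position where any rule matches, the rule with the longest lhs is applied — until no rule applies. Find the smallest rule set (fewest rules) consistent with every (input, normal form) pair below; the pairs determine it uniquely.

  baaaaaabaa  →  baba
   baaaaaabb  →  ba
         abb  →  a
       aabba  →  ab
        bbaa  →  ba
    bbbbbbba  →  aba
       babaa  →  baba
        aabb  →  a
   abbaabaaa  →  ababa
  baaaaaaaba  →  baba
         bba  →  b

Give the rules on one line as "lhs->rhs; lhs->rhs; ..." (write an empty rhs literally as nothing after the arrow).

  | baaaaaabaa => baaaaabaa => baaaabaa => baaabaa => baabaa => babaa => baba
  | baaaaaabb => baaaaabb => baaaabb => baaabb => baabb => babb => baa => ba
  | abb => aa => a
  | aabba => abba => ab

aa->a; bb->a; bba->b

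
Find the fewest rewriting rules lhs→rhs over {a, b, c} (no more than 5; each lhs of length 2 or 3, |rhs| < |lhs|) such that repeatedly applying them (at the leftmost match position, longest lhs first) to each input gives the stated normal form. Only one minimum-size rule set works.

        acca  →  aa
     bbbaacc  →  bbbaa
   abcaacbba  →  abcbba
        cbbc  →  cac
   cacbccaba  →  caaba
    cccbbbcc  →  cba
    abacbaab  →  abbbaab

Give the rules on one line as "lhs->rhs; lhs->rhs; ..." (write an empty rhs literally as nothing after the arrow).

  | acca => aa
  | bbbaacc => bbbaa
  | abcaacbba => abcabbba => abcbba
  | cbbc => cac

acb->bb; bbc->ac; cab->c; cc->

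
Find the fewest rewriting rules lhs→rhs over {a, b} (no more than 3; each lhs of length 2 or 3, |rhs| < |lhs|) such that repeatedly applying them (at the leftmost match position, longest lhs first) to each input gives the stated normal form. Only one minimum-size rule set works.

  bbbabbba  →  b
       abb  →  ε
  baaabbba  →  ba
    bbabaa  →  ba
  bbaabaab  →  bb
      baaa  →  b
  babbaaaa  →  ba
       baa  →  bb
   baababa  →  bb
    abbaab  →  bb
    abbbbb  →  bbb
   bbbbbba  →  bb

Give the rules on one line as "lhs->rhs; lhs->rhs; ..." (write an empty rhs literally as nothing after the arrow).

aa->b; abb->; bba->aa

  | bbbabbba => baabbba => bbbbba => bbbaa => baaa => bba => aa => b
  | abb => ε
  | baaabbba => bbabbba => aabbba => bbbba => bbaa => aaa => ba
  | bbabaa => aabaa => bbaa => aaa => ba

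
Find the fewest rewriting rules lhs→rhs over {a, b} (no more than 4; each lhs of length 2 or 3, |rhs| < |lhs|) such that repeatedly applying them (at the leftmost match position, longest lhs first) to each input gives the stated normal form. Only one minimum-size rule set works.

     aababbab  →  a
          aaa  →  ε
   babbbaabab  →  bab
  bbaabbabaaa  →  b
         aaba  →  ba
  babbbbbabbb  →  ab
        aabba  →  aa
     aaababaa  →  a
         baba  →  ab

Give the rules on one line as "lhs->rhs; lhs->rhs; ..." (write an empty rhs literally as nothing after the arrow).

  | aababbab => babbab => baaab => bb => a
  | aaa => ε
  | babbbaabab => baabaabab => bbaabab => aaabab => bab
  | bbaabbabaaa => aaabbabaaa => bbabaaa => aabaaa => baaa => b

aaa->; aab->b; aba->bb; bb->a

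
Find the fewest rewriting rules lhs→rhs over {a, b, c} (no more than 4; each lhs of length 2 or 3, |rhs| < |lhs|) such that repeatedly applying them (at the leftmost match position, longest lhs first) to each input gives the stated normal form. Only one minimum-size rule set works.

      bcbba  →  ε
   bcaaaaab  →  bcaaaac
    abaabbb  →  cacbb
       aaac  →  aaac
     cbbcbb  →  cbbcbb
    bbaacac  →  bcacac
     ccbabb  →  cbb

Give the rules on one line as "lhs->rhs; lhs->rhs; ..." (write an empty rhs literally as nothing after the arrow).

ab->c; ba->c; cbc->ac; cc->

  | bcbba => bcbc => bac => cc => ε
  | bcaaaaab => bcaaaac
  | abaabbb => caabbb => cacbb
  | aaac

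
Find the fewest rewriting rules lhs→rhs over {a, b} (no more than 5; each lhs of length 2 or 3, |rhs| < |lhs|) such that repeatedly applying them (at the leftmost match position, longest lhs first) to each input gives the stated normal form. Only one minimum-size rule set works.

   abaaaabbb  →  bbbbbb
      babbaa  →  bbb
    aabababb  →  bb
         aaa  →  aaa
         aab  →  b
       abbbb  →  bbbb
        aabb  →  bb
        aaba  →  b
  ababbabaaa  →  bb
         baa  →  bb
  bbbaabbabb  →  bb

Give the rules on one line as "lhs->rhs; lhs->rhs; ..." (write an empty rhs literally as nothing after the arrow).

ab->b; ba->b; baa->bb; bab->ab

  | abaaaabbb => baaaabbb => bbaabbb => bbbbbb
  | babbaa => abbaa => bbaa => bbb
  | aabababb => abababb => bababb => ababb => babb => abb => bb
  | aaa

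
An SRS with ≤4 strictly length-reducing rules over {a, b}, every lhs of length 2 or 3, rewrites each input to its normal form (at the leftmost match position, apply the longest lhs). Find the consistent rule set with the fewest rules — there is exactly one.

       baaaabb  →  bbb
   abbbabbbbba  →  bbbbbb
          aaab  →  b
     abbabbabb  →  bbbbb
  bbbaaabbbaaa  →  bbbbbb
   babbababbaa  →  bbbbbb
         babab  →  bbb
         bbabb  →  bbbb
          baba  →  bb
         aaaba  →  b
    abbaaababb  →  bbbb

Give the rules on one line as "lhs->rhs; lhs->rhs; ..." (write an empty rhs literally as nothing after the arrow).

  | baaaabb => baaabb => baabb => babb => bbb
  | abbbabbbbba => abbabbbbba => ababbbbba => babbbbba => bbbbbba => bbbbbb
  | aaab => aab => ab => b
  | abbabbabb => ababbabb => babbabb => bbbabb => bbbbb

ab->b; abb->ab; ba->b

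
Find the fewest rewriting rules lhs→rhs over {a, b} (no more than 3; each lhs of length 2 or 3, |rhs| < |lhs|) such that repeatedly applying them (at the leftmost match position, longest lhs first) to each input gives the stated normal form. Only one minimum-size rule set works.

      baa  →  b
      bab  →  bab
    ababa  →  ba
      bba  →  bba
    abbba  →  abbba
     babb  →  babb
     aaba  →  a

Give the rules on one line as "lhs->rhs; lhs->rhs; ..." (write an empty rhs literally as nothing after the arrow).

  | baa => b
  | bab
  | ababa => ba
  | bba

aba->; baa->b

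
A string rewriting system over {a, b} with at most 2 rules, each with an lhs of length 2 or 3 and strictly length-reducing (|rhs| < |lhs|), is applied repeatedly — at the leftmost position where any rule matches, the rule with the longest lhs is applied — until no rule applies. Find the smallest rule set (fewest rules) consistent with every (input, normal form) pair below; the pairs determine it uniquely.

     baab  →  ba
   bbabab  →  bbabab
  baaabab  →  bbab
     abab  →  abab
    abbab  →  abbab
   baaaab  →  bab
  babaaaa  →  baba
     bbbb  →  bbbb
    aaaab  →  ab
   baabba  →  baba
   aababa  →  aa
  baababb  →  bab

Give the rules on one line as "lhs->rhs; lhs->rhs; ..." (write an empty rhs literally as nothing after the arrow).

  | baab => ba
  | bbabab
  | baaabab => bbab
  | abab

aaa->; aab->a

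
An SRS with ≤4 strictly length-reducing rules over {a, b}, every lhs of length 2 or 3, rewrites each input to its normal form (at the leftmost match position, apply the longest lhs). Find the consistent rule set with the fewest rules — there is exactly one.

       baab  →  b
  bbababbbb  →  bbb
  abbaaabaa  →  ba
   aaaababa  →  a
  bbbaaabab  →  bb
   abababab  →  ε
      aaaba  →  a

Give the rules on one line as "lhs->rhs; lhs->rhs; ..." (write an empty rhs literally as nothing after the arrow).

aa->a; aab->; ab->; bab->

  | baab => b
  | bbababbbb => babbbb => bbb
  | abbaaabaa => baaabaa => baabaa => baa => ba
  | aaaababa => aaababa => aababa => aba => a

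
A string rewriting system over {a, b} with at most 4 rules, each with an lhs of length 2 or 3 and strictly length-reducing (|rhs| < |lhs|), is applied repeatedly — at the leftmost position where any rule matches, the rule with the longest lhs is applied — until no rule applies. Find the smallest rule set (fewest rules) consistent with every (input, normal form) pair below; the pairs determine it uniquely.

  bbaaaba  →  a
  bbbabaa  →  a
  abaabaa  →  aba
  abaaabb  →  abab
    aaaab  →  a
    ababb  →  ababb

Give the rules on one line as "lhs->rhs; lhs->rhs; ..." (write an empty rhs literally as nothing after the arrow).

aa->a; aab->a; bba->

  | bbaaaba => aaba => aa => a
  | bbbabaa => bbaa => a
  | abaabaa => abaaa => abaa => aba
  | abaaabb => abaabb => abab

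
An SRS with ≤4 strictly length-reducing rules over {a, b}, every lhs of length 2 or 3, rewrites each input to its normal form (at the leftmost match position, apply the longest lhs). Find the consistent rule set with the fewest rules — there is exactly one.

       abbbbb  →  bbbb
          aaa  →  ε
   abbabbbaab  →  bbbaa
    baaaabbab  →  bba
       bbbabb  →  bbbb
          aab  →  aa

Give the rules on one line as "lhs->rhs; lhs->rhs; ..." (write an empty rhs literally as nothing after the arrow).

  | abbbbb => bbbb
  | aaa => ε
  | abbabbbaab => babbbaab => bbbaab => bbbaa
  | baaaabbab => babbab => bbab => bba

aaa->; ab->a; abb->b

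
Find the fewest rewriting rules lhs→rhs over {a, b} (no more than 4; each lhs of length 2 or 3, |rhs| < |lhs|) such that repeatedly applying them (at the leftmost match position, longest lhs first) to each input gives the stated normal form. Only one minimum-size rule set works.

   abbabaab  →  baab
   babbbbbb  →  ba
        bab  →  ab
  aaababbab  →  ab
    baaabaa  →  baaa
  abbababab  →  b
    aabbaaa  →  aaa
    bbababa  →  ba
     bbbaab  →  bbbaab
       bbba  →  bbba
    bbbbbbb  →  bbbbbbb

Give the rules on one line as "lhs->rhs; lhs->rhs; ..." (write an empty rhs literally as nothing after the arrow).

  | abbabaab => baabaab => baab
  | babbbbbb => abbbbbb => babbbb => abbbb => babb => abb => ba
  | bab => ab
  | aaababbab => aabbab => abaab => ab

aba->; abb->ba; bab->ab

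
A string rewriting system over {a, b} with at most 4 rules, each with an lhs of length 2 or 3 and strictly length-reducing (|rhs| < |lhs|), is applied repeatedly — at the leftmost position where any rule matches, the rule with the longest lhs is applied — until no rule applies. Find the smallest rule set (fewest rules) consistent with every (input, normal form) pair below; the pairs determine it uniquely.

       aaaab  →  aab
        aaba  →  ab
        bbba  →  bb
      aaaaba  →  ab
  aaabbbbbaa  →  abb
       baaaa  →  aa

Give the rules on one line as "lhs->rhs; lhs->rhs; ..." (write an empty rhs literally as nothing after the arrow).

aaa->ab; ba->a; bba->bb; bbb->bb

  | aaaab => abab => aab
  | aaba => aaa => ab
  | bbba => bba => bb
  | aaaaba => ababa => aaba => aaa => ab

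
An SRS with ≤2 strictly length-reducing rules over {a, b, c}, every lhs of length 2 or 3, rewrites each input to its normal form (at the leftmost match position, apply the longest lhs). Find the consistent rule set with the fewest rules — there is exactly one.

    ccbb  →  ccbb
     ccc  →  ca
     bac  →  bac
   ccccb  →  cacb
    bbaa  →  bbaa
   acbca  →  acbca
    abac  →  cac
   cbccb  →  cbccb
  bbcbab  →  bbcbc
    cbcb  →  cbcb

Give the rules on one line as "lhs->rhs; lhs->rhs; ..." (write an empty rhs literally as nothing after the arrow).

  | ccbb
  | ccc => ca
  | bac
  | ccccb => cacb

ab->c; ccc->ca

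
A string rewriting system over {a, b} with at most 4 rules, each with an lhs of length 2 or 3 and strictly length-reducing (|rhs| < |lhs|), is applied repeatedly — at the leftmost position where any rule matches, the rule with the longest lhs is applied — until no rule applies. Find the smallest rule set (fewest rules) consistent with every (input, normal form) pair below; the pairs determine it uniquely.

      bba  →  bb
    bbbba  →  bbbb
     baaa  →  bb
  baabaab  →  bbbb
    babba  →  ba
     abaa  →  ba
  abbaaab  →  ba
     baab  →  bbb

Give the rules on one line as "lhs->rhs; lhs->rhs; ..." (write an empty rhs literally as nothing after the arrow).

  | bba => bb
  | bbbba => bbbb
  | baaa => bba => bb
  | baabaab => bbbaab => bbbab => bbbb

aa->b; ab->a; abb->; bba->bb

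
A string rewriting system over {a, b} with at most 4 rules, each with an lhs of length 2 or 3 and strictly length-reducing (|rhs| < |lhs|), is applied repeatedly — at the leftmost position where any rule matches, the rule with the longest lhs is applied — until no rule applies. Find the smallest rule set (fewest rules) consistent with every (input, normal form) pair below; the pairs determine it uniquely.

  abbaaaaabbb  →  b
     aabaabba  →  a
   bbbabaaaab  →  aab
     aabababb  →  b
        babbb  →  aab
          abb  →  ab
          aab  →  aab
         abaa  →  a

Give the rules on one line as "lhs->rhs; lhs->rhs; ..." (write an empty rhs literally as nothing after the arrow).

aaa->ab; aba->; bab->aa; bb->b

  | abbaaaaabbb => abaaaaabbb => aaaabbb => ababbb => bbb => bb => b
  | aabaabba => aabba => aaba => a
  | bbbabaaaab => bbabaaaab => babaaaab => aaaaaab => abaaab => aab
  | aabababb => ababb => bb => b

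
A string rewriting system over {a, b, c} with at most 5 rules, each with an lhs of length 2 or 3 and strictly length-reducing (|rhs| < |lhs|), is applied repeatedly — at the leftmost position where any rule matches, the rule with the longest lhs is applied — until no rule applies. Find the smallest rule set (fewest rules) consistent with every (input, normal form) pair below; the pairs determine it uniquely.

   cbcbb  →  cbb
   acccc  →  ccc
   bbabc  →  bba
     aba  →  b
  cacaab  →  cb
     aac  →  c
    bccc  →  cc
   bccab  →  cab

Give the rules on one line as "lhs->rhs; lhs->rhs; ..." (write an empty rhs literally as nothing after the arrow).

  | cbcbb => cbb
  | acccc => ccc
  | bbabc => bba
  | aba => b

aa->; aba->b; ac->; bc->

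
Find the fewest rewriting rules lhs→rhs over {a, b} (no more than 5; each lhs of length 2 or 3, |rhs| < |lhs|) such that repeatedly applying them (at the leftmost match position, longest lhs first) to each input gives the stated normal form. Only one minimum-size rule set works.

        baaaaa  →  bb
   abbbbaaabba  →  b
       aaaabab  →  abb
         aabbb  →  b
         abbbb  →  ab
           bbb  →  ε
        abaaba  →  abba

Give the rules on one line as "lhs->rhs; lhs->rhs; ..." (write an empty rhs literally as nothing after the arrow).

aa->b; aaa->; aba->ab; bbb->

  | baaaaa => baa => bb
  | abbbbaaabba => abaaabba => abaabba => ababba => abbba => aa => b
  | aaaabab => abab => abb
  | aabbb => bbbb => b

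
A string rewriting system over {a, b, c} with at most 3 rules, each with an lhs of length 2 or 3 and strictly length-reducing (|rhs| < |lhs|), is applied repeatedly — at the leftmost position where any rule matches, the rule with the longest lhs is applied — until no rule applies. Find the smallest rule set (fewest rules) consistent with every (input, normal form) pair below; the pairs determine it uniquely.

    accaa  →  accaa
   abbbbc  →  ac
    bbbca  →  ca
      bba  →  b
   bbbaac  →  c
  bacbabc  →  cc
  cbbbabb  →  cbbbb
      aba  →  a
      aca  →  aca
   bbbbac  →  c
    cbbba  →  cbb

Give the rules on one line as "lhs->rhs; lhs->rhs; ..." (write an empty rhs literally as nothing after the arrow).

ba->; bc->c

  | accaa
  | abbbbc => abbbc => abbc => abc => ac
  | bbbca => bbca => bca => ca
  | bba => b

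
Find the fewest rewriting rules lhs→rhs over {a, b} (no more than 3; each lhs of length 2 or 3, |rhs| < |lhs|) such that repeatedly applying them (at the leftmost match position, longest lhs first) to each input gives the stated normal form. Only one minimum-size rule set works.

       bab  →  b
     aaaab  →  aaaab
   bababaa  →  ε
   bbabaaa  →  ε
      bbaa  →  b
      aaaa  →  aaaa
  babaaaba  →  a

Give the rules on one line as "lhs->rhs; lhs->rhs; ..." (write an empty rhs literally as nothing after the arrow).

  | bab => b
  | aaaab
  | bababaa => babaa => baa => ε
  | bbabaaa => bbaaa => ba => ε

ba->; baa->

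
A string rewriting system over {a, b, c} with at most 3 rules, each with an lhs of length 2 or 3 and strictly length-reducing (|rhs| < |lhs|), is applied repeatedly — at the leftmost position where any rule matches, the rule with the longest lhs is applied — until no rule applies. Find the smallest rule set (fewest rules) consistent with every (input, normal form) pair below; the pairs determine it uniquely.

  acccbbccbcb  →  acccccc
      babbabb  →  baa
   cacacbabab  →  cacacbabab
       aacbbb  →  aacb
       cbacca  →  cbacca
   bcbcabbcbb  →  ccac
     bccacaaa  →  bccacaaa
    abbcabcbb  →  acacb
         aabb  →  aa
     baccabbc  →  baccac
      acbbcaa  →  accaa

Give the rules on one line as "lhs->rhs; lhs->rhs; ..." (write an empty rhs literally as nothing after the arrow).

  | acccbbccbcb => acccccbcb => acccccc
  | babbabb => baabb => baa
  | cacacbabab
  | aacbbb => aacb

bb->; bcb->c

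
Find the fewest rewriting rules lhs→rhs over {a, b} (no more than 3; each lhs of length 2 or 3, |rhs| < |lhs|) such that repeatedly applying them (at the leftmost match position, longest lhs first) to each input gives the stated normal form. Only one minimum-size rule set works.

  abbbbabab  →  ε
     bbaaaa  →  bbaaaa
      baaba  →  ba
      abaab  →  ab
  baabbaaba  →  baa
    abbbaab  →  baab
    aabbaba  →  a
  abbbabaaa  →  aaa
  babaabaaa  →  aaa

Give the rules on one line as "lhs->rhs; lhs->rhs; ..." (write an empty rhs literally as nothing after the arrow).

  | abbbbabab => bbabab => bab => ε
  | bbaaaa
  | baaba => ba
  | abaab => ab

aba->; abb->; bab->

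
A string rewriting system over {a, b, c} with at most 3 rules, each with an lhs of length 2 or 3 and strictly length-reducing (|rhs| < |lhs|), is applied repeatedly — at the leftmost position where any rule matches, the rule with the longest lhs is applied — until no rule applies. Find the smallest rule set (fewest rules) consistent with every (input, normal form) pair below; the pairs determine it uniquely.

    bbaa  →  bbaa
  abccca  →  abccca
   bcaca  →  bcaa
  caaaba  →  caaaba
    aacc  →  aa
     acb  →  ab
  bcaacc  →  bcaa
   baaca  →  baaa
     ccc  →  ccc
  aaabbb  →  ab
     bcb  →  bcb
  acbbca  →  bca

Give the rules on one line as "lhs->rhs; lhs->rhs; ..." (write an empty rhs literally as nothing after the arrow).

  | bbaa
  | abccca
  | bcaca => bcaa
  | caaaba

abb->b; ac->a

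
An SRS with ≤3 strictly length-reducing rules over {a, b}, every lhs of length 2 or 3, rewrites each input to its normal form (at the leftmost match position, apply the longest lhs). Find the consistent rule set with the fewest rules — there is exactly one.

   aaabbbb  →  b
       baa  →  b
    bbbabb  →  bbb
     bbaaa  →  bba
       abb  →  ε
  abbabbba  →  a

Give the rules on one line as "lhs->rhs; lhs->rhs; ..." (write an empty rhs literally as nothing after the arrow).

aa->; aab->; abb->aa

  | aaabbbb => abbbb => aabb => b
  | baa => b
  | bbbabb => bbbaa => bbb
  | bbaaa => bba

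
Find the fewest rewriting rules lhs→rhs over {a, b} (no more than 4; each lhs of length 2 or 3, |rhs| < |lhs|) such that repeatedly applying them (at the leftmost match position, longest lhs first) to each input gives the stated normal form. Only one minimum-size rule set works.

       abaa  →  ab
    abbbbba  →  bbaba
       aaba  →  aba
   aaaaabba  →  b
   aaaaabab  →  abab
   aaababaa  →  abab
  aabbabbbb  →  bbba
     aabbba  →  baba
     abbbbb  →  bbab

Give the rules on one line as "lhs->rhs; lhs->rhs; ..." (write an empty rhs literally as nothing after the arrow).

aa->; aab->ab; abb->ba

  | abaa => ab
  | abbbbba => babbba => bbaba
  | aaba => aba
  | aaaaabba => aaabba => abba => baa => b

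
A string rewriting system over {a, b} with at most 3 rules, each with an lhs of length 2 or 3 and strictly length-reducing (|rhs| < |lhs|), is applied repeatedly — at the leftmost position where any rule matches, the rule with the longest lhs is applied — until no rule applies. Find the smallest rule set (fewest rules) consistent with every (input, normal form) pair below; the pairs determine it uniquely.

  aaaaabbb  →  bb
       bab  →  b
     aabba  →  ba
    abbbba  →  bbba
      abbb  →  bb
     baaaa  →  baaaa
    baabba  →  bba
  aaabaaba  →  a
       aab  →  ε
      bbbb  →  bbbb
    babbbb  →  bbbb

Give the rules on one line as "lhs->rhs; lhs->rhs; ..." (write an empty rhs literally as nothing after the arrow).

  | aaaaabbb => aaaabbb => aaabbb => aabbb => abbb => bb
  | bab => b
  | aabba => abba => ba
  | abbbba => bbba

aab->ab; ab->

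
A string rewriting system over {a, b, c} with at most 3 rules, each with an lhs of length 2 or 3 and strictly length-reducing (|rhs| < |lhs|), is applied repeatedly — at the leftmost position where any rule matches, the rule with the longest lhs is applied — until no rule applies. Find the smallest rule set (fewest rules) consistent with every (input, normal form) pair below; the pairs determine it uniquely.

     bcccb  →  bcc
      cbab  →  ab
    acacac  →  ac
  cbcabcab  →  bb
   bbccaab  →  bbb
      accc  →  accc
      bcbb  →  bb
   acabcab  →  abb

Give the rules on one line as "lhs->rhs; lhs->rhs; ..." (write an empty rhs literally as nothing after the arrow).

  | bcccb => bcc
  | cbab => ab
  | acacac => acac => ac
  | cbcabcab => cabcab => bcab => bb

ca->; cb->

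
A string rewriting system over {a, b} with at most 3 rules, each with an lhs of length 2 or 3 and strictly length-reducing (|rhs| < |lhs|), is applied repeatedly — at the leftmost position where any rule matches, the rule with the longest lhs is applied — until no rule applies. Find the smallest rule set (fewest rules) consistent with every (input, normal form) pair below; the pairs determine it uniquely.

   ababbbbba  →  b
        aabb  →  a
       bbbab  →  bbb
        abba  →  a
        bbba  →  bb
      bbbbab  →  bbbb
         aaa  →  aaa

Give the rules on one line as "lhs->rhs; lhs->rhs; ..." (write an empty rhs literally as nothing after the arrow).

  | ababbbbba => abbbba => bba => b
  | aabb => a
  | bbbab => bbb
  | abba => a

abb->; bba->b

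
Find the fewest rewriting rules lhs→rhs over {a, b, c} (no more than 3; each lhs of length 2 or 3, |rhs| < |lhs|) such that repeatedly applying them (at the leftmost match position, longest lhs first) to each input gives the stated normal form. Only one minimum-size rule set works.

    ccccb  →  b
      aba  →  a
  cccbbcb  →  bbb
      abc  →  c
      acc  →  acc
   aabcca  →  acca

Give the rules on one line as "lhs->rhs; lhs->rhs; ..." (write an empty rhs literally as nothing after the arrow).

ab->; cb->b

  | ccccb => cccb => ccb => cb => b
  | aba => a
  | cccbbcb => ccbbcb => cbbcb => bbcb => bbb
  | abc => c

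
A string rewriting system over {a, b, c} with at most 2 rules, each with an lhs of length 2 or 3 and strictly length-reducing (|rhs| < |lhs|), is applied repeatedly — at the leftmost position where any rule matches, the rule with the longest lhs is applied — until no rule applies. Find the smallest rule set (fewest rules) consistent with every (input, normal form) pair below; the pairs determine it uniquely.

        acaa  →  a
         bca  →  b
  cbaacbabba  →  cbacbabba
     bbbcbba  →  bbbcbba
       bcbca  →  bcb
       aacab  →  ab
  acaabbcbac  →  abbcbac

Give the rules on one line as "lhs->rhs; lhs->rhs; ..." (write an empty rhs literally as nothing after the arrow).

  | acaa => aa => a
  | bca => b
  | cbaacbabba => cbacbabba
  | bbbcbba

aa->a; ca->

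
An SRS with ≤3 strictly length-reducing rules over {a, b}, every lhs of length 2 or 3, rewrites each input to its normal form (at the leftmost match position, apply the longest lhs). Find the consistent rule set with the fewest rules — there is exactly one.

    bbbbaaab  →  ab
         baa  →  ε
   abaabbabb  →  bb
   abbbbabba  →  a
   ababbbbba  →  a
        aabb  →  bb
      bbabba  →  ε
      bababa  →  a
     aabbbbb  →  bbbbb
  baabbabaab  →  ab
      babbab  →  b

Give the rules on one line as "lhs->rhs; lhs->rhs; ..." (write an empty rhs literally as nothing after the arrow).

  | bbbbaaab => bbbaaab => bbaaab => baaab => aaab => ab
  | baa => aa => ε
  | abaabbabb => aaabbabb => abbabb => ababb => aabb => bb
  | abbbbabba => abbbabba => abbabba => ababba => aabba => bba => ba => a

aa->; ba->a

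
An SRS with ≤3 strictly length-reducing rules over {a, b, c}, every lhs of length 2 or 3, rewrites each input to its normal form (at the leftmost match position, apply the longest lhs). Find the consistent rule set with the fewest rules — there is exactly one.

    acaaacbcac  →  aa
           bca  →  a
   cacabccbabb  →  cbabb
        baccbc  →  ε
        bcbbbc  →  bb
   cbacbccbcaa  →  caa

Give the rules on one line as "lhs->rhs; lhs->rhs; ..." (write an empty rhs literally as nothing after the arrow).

ac->; bc->

  | acaaacbcac => aaacbcac => aabcac => aaac => aa
  | bca => a
  | cacabccbabb => cabccbabb => cacbabb => cbabb
  | baccbc => bcbc => bc => ε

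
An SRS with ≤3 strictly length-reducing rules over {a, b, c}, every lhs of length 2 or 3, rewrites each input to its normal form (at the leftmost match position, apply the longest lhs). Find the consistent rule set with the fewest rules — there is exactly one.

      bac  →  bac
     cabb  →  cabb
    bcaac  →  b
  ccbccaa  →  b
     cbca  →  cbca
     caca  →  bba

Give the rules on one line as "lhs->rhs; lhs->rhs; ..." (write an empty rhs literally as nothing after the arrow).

  | bac
  | cabb
  | bcaac => bcc => b
  | ccbccaa => bccaa => baa => b

aa->; cac->bb; cc->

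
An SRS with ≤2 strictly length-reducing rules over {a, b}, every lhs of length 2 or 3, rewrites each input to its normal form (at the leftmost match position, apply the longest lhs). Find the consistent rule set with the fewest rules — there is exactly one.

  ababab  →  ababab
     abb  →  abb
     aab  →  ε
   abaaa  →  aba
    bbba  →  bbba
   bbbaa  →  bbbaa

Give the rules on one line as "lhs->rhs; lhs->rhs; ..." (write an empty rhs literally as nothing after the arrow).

  | ababab
  | abb
  | aab => ε
  | abaaa => aba

aaa->a; aab->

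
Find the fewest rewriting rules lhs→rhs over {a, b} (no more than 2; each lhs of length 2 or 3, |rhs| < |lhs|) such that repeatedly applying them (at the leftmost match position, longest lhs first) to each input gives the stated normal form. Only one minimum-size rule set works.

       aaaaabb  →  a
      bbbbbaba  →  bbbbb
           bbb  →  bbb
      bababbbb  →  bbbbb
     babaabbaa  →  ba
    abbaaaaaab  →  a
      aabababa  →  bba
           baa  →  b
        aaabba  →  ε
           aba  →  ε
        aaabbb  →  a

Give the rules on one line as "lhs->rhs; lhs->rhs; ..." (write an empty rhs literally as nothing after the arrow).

  | aaaaabb => aaabb => abb => ab => a
  | bbbbbaba => bbbbbaa => bbbbb
  | bbb
  | bababbbb => baabbbb => bbbbb

aa->; ab->a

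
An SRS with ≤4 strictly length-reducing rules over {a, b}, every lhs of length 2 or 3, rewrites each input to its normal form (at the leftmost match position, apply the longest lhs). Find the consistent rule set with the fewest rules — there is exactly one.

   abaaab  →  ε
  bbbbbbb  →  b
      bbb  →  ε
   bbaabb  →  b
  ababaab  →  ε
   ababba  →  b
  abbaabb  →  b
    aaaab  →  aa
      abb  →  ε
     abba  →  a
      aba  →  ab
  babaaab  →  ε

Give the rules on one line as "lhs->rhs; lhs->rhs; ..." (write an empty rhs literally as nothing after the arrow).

aab->; abb->; ba->b; bbb->

  | abaaab => abaab => abab => abb => ε
  | bbbbbbb => bbbb => b
  | bbb => ε
  | bbaabb => bbabb => bbbb => b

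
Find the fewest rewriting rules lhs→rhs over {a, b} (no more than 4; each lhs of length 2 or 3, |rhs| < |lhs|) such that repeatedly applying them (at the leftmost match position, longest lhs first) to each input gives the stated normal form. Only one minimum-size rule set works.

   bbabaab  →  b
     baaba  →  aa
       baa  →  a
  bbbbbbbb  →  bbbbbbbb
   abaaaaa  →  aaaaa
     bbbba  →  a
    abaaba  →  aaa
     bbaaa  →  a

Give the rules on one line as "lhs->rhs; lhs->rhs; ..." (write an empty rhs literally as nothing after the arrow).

  | bbabaab => bbaab => bab => b
  | baaba => aba => aa
  | baa => a
  | bbbbbbbb

ba->a; baa->a; bab->b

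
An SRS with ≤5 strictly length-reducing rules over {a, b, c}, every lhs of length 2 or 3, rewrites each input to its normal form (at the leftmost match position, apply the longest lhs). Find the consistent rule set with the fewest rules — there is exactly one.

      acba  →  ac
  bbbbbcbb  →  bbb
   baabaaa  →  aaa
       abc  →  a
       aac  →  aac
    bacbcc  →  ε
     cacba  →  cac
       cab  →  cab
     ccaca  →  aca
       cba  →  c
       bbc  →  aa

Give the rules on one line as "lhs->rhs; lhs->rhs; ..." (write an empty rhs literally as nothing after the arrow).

  | acba => ac
  | bbbbbcbb => bbbaabb => bbabb => bbb
  | baabaaa => abaaa => aaa
  | abc => a

ba->; bbc->aa; bc->; cc->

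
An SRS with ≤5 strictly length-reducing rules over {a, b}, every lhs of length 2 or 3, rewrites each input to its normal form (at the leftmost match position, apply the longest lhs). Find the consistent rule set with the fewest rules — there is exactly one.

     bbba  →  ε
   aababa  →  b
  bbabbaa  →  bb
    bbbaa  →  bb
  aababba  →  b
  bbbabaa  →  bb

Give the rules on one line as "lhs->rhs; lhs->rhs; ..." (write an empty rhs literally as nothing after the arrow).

  | bbba => bba => ba => ε
  | aababa => abba => aba => b
  | bbabbaa => babbaa => bbaa => baa => bb
  | bbbaa => bbaa => baa => bb

aba->b; ba->; baa->bb; bba->ba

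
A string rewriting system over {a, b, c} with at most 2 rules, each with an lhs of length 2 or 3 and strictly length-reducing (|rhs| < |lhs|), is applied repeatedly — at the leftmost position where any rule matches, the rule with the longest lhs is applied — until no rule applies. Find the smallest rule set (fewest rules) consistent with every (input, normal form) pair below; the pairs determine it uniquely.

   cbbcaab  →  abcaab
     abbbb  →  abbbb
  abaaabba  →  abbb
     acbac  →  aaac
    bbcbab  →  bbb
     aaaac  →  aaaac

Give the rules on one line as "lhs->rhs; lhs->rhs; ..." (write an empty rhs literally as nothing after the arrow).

  | cbbcaab => abcaab
  | abbbb
  | abaaabba => abaabba => ababba => abbba => abbb
  | acbac => aaac

ba->b; cb->a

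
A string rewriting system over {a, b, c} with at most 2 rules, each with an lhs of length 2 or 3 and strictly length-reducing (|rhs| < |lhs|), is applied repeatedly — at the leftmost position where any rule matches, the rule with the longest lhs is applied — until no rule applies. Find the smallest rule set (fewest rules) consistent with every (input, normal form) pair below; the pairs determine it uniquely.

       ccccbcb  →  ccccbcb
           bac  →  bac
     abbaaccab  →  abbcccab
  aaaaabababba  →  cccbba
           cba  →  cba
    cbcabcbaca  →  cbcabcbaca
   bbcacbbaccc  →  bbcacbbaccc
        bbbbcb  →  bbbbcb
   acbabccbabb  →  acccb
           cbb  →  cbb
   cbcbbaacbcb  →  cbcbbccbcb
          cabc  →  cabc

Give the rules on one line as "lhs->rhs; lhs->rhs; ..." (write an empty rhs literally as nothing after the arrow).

aa->c; bab->

  | ccccbcb
  | bac
  | abbaaccab => abbcccab
  | aaaaabababba => caaabababba => ccabababba => ccaabba => cccbba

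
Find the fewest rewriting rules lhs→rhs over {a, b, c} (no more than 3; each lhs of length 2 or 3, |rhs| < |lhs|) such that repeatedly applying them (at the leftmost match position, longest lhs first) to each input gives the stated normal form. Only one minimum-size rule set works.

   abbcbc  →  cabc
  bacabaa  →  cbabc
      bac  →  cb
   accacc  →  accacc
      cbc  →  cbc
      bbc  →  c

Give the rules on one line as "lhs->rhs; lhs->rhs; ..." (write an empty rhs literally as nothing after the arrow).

  | abbcbc => aaabc => cabc
  | bacabaa => cbabaa => cbabc
  | bac => cb
  | accacc

aa->c; bac->cb; bbc->aa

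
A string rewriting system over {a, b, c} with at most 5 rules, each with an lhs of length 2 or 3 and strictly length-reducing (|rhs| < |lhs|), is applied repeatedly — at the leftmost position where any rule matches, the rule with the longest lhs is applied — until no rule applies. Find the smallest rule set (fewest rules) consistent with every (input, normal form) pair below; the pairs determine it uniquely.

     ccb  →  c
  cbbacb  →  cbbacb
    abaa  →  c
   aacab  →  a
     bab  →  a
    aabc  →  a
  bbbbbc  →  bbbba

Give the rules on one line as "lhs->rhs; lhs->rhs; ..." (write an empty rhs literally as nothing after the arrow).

aa->; ab->c; bc->a; cc->a

  | ccb => ab => c
  | cbbacb
  | abaa => caa => c
  | aacab => cab => cc => a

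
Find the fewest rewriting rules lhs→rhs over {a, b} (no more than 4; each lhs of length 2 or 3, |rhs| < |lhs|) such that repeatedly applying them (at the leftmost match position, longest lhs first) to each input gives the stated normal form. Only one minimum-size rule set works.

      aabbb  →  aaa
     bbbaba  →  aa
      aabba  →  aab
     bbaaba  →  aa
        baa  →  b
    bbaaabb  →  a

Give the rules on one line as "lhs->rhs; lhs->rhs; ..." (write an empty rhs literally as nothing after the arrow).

ba->; baa->b; bbb->a

  | aabbb => aaa
  | bbbaba => aaba => aa
  | aabba => aab
  | bbaaba => bbba => aa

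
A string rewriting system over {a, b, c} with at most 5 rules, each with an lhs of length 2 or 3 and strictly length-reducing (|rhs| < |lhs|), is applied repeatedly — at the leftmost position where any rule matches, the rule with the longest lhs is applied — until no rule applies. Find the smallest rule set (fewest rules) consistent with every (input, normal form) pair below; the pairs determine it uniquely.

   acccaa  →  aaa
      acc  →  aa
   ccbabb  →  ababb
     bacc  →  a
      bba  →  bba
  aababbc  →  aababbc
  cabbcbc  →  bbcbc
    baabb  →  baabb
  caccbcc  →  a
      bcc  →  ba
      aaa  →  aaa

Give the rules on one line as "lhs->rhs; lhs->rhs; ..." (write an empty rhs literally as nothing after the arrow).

  | acccaa => aacaa => aaa
  | acc => aa
  | ccbabb => ababb
  | bacc => cc => a

abc->c; bac->c; ca->; cc->a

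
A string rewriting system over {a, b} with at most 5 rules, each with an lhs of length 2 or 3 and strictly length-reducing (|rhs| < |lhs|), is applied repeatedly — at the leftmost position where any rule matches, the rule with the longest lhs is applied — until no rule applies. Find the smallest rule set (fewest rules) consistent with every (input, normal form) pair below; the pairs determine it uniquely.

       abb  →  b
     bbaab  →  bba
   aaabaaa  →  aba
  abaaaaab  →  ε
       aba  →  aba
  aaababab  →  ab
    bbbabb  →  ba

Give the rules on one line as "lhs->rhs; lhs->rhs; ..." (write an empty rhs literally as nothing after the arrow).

aa->; aab->a; abb->b; bab->a

  | abb => b
  | bbaab => bba
  | aaabaaa => abaaa => aba
  | abaaaaab => abaaab => abab => aa => ε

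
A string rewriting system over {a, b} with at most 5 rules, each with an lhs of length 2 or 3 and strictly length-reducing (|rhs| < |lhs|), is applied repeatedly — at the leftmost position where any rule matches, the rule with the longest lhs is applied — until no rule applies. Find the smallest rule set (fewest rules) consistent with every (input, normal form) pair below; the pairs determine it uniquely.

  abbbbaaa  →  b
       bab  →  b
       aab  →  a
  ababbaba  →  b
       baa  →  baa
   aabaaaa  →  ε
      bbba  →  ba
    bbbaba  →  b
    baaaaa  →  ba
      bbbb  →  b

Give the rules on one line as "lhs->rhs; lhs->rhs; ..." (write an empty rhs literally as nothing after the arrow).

  | abbbbaaa => bbbaaa => bbaaa => baaa => bab => b
  | bab => b
  | aab => a
  | ababbaba => bbaba => baba => b

aaa->ab; ab->; aba->; bb->b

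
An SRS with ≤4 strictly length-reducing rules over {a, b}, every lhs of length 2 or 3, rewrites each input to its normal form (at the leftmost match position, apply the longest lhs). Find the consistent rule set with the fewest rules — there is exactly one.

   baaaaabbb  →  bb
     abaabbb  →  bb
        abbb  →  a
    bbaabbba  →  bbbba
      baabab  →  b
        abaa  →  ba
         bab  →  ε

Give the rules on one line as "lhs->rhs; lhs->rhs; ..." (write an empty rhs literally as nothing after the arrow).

  | baaaaabbb => aaaaabbb => baaabbb => aaabbb => babbb => bb
  | abaabbb => aaabbb => babbb => bb
  | abbb => abb => ab => a
  | bbaabbba => baabbba => aabbba => bbbba

aa->b; ab->a; baa->aa; bab->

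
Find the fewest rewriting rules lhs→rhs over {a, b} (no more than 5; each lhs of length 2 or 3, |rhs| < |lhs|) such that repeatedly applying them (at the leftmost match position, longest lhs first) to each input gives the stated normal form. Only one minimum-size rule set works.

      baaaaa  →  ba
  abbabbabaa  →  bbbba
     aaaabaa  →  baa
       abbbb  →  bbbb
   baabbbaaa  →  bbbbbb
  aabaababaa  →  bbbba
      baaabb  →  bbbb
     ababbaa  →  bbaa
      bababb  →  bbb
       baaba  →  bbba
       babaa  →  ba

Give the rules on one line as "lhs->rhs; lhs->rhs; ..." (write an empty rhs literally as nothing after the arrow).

aaa->ab; aab->bb; ab->b; aba->

  | baaaaa => babaa => ba
  | abbabbabaa => bbabbabaa => bbbbabaa => bbbba
  | aaaabaa => ababaa => baa
  | abbbb => bbbb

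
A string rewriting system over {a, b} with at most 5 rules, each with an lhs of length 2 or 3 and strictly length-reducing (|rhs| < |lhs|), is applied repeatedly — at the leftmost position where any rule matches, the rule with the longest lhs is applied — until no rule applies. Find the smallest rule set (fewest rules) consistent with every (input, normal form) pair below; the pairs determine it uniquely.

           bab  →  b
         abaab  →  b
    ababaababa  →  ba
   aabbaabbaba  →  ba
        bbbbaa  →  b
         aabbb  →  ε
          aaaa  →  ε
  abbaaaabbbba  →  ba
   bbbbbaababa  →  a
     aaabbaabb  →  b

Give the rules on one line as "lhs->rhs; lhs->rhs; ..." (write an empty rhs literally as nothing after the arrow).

aa->b; ab->; aba->ba; bb->

  | bab => b
  | abaab => baab => bbb => b
  | ababaababa => babaababa => bbaababa => aababa => bbaba => aba => ba
  | aabbaabbaba => bbbaabbaba => baabbaba => bbbbaba => bbaba => aba => ba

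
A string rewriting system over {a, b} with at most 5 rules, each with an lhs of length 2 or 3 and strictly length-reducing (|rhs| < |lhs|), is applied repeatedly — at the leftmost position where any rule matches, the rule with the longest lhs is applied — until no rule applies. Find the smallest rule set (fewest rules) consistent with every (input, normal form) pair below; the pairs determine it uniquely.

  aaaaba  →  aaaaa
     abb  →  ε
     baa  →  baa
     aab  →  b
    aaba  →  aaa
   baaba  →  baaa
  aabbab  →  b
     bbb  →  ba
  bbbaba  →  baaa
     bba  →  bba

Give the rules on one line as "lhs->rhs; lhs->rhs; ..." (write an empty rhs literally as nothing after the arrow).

  | aaaaba => aaaaa
  | abb => ε
  | baa
  | aab => ab => b

ab->b; aba->aa; abb->; bbb->ba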